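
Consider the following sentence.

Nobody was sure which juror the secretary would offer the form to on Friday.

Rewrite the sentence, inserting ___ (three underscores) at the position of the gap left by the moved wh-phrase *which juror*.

Before movement: The secretary would offer the form to which juror on Friday.
'which juror' is the object of the preposition 'to' (recipient of 'offer'). The gap is right after 'to'.

Nobody was sure which juror the secretary would offer the form to ___ on Friday.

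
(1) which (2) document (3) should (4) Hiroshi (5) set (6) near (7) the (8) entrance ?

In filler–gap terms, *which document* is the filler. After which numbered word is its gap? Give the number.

Before movement: Hiroshi should set which document near the entrance.
'which document' functions as the direct object of 'set'. It moves to the left edge, and the trace sits right after 'set':
Which document should Hiroshi set ___ near the entrance?
'set' is word 5.

5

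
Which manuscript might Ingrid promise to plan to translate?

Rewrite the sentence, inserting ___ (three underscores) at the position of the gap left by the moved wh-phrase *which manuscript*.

Which manuscript might Ingrid promise to plan to translate ___?

Underlying clause: Ingrid might promise to plan to translate which manuscript.
'which manuscript' functions as the direct object of 'translate'. The gap is right after 'translate'.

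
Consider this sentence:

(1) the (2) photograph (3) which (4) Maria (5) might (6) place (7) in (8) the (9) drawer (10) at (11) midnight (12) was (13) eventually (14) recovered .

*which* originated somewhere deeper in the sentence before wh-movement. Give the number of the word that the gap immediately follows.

The filler 'which' is interpreted as the direct object of 'place'. It moves to the left edge, and the trace sits right after 'place':
The photograph which Maria might place ___ in the drawer at midnight was eventually recovered.
'place' is word 6.

6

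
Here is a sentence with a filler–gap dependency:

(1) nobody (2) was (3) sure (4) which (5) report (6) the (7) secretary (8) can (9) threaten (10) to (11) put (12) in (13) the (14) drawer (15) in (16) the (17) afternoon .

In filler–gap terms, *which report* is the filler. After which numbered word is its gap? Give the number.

11

Pre-movement form: The secretary can threaten to put which report in the drawer in the afternoon.
The filler 'which report' is interpreted as the direct object of 'put'. Wh-movement fronts it, leaving a gap right after 'put':
Nobody was sure which report the secretary can threaten to put ___ in the drawer in the afternoon.
'put' is word 11.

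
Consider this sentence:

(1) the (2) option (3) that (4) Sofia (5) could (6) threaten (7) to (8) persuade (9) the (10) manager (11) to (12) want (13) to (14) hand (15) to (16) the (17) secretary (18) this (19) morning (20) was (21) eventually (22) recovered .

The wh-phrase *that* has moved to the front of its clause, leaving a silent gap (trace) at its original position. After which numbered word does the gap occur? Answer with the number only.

14

'that' is the direct object of 'hand'. Wh-movement fronts it, leaving a gap right after 'hand':
The option that Sofia could threaten to persuade the manager to want to hand ___ to the secretary this morning was eventually recovered.
'hand' is word 14.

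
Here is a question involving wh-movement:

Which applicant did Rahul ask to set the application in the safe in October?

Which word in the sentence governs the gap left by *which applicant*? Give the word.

Pre-movement form: Rahul did ask which applicant to set the application in the safe in October.
'which applicant' functions as the direct object of 'ask'. Wh-movement fronts it, leaving a gap right after 'ask':
Which applicant did Rahul ask ___ to set the application in the safe in October?

ask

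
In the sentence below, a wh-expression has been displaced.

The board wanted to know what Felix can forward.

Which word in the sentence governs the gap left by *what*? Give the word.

Underlying clause: Felix can forward what.
The filler 'what' is interpreted as the direct object of 'forward'. Wh-movement fronts it, leaving a gap right after 'forward':
The board wanted to know what Felix can forward ___.

forward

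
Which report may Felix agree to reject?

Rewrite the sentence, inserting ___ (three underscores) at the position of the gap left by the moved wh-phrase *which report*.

Which report may Felix agree to reject ___?

Before movement: Felix may agree to reject which report.
The filler 'which report' is interpreted as the direct object of 'reject'. The gap is right after 'reject'.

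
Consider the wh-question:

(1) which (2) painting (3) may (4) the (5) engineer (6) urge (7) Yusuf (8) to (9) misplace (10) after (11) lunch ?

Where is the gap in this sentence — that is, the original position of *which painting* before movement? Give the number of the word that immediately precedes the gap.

9

Pre-movement form: The engineer may urge Yusuf to misplace which painting after lunch.
The filler 'which painting' is interpreted as the direct object of 'misplace'. It moves to the left edge, and the trace sits right after 'misplace':
Which painting may the engineer urge Yusuf to misplace ___ after lunch?
'misplace' is word 9.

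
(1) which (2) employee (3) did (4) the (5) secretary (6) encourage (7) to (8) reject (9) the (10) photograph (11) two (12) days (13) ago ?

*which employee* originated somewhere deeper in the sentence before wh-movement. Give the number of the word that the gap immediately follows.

6

Underlying clause: The secretary did encourage which employee to reject the photograph two days ago.
The filler 'which employee' is interpreted as the direct object of 'encourage'. It moves to the left edge, and the trace sits right after 'encourage':
Which employee did the secretary encourage ___ to reject the photograph two days ago?
'encourage' is word 6.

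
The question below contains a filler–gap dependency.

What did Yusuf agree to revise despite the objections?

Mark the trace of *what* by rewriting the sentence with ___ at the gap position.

What did Yusuf agree to revise ___ despite the objections?

In situ: Yusuf did agree to revise what despite the objections.
'what' is the direct object of 'revise'. The gap is right after 'revise'.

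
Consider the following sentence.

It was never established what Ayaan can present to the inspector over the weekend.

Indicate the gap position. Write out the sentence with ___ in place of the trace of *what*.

It was never established what Ayaan can present ___ to the inspector over the weekend.

In situ: Ayaan can present what to the inspector over the weekend.
'what' functions as the direct object of 'present'. The gap is right after 'present'.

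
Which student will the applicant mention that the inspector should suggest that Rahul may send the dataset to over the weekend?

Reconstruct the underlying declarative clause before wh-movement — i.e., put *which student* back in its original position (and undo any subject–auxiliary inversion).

The applicant will mention that the inspector should suggest that Rahul may send the dataset to which student over the weekend.

'which student' functions as the object of the preposition 'to' (recipient of 'send'). Wh-movement fronts it, leaving a gap right after 'to':
Which student will the applicant mention that the inspector should suggest that Rahul may send the dataset to ___ over the weekend?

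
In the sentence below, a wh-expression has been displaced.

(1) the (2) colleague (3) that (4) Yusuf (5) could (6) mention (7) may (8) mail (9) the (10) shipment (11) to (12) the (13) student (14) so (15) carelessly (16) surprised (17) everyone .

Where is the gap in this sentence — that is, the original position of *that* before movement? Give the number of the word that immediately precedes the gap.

6

'that' is the subject of the clause embedded under 'mention'. It moves to the left edge, and the trace sits right after 'mention':
The colleague that Yusuf could mention ___ may mail the shipment to the student so carelessly surprised everyone.
'mention' is word 6.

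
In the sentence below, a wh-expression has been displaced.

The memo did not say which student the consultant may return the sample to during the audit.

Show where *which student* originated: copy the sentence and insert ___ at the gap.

Before movement: The consultant may return the sample to which student during the audit.
'which student' is the object of the preposition 'to' (recipient of 'return'). The gap is right after 'to'.

The memo did not say which student the consultant may return the sample to ___ during the audit.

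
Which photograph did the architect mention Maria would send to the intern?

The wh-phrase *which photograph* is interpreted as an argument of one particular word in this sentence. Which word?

In situ: The architect did mention Maria would send which photograph to the intern.
'which photograph' is the direct object of 'send'. Fronting leaves a gap immediately after 'send':
Which photograph did the architect mention Maria would send ___ to the intern?

send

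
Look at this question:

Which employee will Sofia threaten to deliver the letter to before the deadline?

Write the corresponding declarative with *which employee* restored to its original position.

The filler 'which employee' is interpreted as the object of the preposition 'to' (recipient of 'deliver'). It moves to the left edge, and the trace sits right after 'to':
Which employee will Sofia threaten to deliver the letter to ___ before the deadline?

Sofia will threaten to deliver the letter to which employee before the deadline.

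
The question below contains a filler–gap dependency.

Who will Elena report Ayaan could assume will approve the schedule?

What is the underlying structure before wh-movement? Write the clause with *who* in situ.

Elena will report Ayaan could assume who will approve the schedule.

'who' is the subject of the clause embedded under 'assume'. It moves to the left edge, and the trace sits right after 'assume':
Who will Elena report Ayaan could assume ___ will approve the schedule?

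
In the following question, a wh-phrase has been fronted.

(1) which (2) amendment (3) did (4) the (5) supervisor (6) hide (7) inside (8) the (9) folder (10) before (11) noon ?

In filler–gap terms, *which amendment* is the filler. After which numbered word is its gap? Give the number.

Pre-movement form: The supervisor did hide which amendment inside the folder before noon.
The filler 'which amendment' is interpreted as the direct object of 'hide'. Fronting leaves a gap immediately after 'hide':
Which amendment did the supervisor hide ___ inside the folder before noon?
'hide' is word 6.

6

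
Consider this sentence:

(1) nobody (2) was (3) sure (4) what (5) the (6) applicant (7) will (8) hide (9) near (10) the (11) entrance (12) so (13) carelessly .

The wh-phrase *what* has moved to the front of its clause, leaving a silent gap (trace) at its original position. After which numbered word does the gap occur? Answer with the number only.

8

Before movement: The applicant will hide what near the entrance so carelessly.
'what' is the direct object of 'hide'. It moves to the left edge, and the trace sits right after 'hide':
Nobody was sure what the applicant will hide ___ near the entrance so carelessly.
'hide' is word 8.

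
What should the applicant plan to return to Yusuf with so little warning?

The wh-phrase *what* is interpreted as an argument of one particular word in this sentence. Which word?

return

In situ: The applicant should plan to return what to Yusuf with so little warning.
'what' is the direct object of 'return'. Fronting leaves a gap immediately after 'return':
What should the applicant plan to return ___ to Yusuf with so little warning?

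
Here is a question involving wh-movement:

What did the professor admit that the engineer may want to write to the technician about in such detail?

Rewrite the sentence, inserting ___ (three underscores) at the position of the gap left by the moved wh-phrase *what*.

Pre-movement form: The professor did admit that the engineer may want to write to the technician about what in such detail.
The filler 'what' is interpreted as the object of the preposition 'about'. The gap is right after 'about'.

What did the professor admit that the engineer may want to write to the technician about ___ in such detail?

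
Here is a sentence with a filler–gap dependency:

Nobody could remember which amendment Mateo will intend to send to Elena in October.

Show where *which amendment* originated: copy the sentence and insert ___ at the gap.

Nobody could remember which amendment Mateo will intend to send ___ to Elena in October.

Pre-movement form: Mateo will intend to send which amendment to Elena in October.
'which amendment' is the direct object of 'send'. The gap is right after 'send'.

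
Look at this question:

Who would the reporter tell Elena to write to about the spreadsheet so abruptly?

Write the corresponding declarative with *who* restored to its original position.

The reporter would tell Elena to write to who about the spreadsheet so abruptly.

'who' is the object of the preposition 'to'. It moves to the left edge, and the trace sits right after 'to':
Who would the reporter tell Elena to write to ___ about the spreadsheet so abruptly?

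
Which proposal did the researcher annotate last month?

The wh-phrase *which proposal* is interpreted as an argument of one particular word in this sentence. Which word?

annotate

Pre-movement form: The researcher did annotate which proposal last month.
'which proposal' is the direct object of 'annotate'. It moves to the left edge, and the trace sits right after 'annotate':
Which proposal did the researcher annotate ___ last month?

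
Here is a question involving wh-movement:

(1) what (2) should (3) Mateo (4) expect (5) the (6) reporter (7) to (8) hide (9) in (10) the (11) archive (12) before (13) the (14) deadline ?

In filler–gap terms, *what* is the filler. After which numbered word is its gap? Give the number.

8

Pre-movement form: Mateo should expect the reporter to hide what in the archive before the deadline.
'what' functions as the direct object of 'hide'. It moves to the left edge, and the trace sits right after 'hide':
What should Mateo expect the reporter to hide ___ in the archive before the deadline?
'hide' is word 8.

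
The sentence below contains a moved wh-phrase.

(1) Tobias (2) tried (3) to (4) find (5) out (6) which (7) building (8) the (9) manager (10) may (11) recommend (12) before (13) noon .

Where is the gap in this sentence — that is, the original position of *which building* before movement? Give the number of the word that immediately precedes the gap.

11

Pre-movement form: The manager may recommend which building before noon.
'which building' functions as the direct object of 'recommend'. Fronting leaves a gap immediately after 'recommend':
Tobias tried to find out which building the manager may recommend ___ before noon.
'recommend' is word 11.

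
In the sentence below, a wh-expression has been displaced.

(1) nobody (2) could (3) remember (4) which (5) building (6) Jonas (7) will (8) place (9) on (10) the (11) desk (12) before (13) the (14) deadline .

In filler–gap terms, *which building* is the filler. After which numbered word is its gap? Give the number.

Pre-movement form: Jonas will place which building on the desk before the deadline.
The filler 'which building' is interpreted as the direct object of 'place'. Fronting leaves a gap immediately after 'place':
Nobody could remember which building Jonas will place ___ on the desk before the deadline.
'place' is word 8.

8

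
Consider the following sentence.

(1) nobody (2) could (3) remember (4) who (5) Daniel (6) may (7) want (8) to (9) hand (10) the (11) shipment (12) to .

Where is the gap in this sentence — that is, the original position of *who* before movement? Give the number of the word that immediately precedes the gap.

In situ: Daniel may want to hand the shipment to who.
The filler 'who' is interpreted as the object of the preposition 'to' (recipient of 'hand'). Fronting leaves a gap immediately after 'to':
Nobody could remember who Daniel may want to hand the shipment to ___.
'to' is word 12.

12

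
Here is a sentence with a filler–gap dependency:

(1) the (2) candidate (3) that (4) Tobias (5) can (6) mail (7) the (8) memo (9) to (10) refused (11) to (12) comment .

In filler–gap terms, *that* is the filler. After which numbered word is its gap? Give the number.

9

'that' functions as the object of the preposition 'to' (recipient of 'mail'). Fronting leaves a gap immediately after 'to':
The candidate that Tobias can mail the memo to ___ refused to comment.
'to' is word 9.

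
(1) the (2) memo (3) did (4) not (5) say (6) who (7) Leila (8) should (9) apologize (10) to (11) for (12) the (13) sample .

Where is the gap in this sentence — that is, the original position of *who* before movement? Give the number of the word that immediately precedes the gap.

10

Pre-movement form: Leila should apologize to who for the sample.
'who' functions as the object of the preposition 'to'. It moves to the left edge, and the trace sits right after 'to':
The memo did not say who Leila should apologize to ___ for the sample.
'to' is word 10.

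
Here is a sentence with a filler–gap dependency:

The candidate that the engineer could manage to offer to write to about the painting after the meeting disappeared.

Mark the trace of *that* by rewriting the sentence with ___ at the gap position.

The candidate that the engineer could manage to offer to write to ___ about the painting after the meeting disappeared.

'that' is the object of the preposition 'to'. The gap is right after 'to'.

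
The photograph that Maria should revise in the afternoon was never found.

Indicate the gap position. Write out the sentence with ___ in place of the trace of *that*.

'that' functions as the direct object of 'revise'. The gap is right after 'revise'.

The photograph that Maria should revise ___ in the afternoon was never found.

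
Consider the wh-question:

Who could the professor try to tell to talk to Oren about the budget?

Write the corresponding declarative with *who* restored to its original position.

The filler 'who' is interpreted as the direct object of 'tell'. Fronting leaves a gap immediately after 'tell':
Who could the professor try to tell ___ to talk to Oren about the budget?

The professor could try to tell who to talk to Oren about the budget.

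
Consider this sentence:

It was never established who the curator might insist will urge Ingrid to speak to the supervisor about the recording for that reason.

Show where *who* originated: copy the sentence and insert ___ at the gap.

It was never established who the curator might insist ___ will urge Ingrid to speak to the supervisor about the recording for that reason.

In situ: The curator might insist who will urge Ingrid to speak to the supervisor about the recording for that reason.
'who' functions as the subject of the clause embedded under 'insist'. The gap is right after 'insist'.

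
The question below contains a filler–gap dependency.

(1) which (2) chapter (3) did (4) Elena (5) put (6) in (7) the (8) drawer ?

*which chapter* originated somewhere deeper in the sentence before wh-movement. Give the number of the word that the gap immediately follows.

Before movement: Elena did put which chapter in the drawer.
The filler 'which chapter' is interpreted as the direct object of 'put'. Fronting leaves a gap immediately after 'put':
Which chapter did Elena put ___ in the drawer?
'put' is word 5.

5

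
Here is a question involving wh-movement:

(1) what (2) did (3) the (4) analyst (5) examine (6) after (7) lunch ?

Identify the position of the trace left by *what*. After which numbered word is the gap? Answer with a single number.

5

Before movement: The analyst did examine what after lunch.
The filler 'what' is interpreted as the direct object of 'examine'. It moves to the left edge, and the trace sits right after 'examine':
What did the analyst examine ___ after lunch?
'examine' is word 5.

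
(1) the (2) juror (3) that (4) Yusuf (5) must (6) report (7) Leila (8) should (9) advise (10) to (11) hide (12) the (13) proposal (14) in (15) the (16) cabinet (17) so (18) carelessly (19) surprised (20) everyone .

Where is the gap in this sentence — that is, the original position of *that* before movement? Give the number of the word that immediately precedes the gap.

9

'that' functions as the direct object of 'advise'. It moves to the left edge, and the trace sits right after 'advise':
The juror that Yusuf must report Leila should advise ___ to hide the proposal in the cabinet so carelessly surprised everyone.
'advise' is word 9.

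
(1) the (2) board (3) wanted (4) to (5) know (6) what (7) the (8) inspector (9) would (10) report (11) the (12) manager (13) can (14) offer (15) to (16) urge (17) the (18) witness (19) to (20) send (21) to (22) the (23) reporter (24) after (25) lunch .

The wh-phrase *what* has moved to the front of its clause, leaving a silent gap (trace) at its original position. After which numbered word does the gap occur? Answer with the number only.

20

Pre-movement form: The inspector would report the manager can offer to urge the witness to send what to the reporter after lunch.
'what' is the direct object of 'send'. Fronting leaves a gap immediately after 'send':
The board wanted to know what the inspector would report the manager can offer to urge the witness to send ___ to the reporter after lunch.
'send' is word 20.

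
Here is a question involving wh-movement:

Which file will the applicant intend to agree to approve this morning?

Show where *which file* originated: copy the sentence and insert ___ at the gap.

Underlying clause: The applicant will intend to agree to approve which file this morning.
The filler 'which file' is interpreted as the direct object of 'approve'. The gap is right after 'approve'.

Which file will the applicant intend to agree to approve ___ this morning?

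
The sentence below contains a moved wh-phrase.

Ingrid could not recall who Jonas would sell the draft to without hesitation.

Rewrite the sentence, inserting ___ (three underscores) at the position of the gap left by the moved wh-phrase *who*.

Ingrid could not recall who Jonas would sell the draft to ___ without hesitation.

Underlying clause: Jonas would sell the draft to who without hesitation.
'who' functions as the object of the preposition 'to' (recipient of 'sell'). The gap is right after 'to'.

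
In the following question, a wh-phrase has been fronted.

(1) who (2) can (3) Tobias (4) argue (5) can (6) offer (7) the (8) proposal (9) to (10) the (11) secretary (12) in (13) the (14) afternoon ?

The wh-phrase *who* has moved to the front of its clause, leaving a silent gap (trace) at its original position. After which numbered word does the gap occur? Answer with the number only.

4

Underlying clause: Tobias can argue who can offer the proposal to the secretary in the afternoon.
The filler 'who' is interpreted as the subject of the clause embedded under 'argue'. Wh-movement fronts it, leaving a gap right after 'argue':
Who can Tobias argue ___ can offer the proposal to the secretary in the afternoon?
'argue' is word 4.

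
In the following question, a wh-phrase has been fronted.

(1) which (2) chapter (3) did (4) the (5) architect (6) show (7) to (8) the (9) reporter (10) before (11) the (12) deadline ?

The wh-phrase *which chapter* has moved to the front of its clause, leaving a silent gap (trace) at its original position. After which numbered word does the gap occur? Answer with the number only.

Before movement: The architect did show which chapter to the reporter before the deadline.
'which chapter' is the direct object of 'show'. It moves to the left edge, and the trace sits right after 'show':
Which chapter did the architect show ___ to the reporter before the deadline?
'show' is word 6.

6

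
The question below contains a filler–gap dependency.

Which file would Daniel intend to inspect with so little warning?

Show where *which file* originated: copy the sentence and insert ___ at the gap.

Which file would Daniel intend to inspect ___ with so little warning?

Pre-movement form: Daniel would intend to inspect which file with so little warning.
'which file' functions as the direct object of 'inspect'. The gap is right after 'inspect'.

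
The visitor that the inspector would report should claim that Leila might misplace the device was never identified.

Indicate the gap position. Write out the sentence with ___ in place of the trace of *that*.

'that' functions as the subject of the clause embedded under 'report'. The gap is right after 'report'.

The visitor that the inspector would report ___ should claim that Leila might misplace the device was never identified.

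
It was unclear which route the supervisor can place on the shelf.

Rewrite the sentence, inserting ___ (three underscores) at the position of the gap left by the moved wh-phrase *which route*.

Underlying clause: The supervisor can place which route on the shelf.
The filler 'which route' is interpreted as the direct object of 'place'. The gap is right after 'place'.

It was unclear which route the supervisor can place ___ on the shelf.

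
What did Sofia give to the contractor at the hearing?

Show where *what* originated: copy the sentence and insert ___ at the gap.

In situ: Sofia did give what to the contractor at the hearing.
'what' functions as the direct object of 'give'. The gap is right after 'give'.

What did Sofia give ___ to the contractor at the hearing?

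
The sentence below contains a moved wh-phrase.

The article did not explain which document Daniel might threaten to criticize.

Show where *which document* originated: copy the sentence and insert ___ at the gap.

The article did not explain which document Daniel might threaten to criticize ___.

In situ: Daniel might threaten to criticize which document.
The filler 'which document' is interpreted as the direct object of 'criticize'. The gap is right after 'criticize'.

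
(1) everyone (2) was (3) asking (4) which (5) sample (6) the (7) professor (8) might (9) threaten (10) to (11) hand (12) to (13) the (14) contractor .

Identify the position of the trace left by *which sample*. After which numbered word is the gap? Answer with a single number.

11

Before movement: The professor might threaten to hand which sample to the contractor.
'which sample' functions as the direct object of 'hand'. It moves to the left edge, and the trace sits right after 'hand':
Everyone was asking which sample the professor might threaten to hand ___ to the contractor.
'hand' is word 11.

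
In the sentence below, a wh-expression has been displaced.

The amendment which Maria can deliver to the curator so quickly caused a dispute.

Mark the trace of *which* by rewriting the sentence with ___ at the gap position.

The amendment which Maria can deliver ___ to the curator so quickly caused a dispute.

'which' is the direct object of 'deliver'. The gap is right after 'deliver'.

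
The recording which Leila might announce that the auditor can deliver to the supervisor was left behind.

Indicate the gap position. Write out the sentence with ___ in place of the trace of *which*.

The recording which Leila might announce that the auditor can deliver ___ to the supervisor was left behind.

'which' functions as the direct object of 'deliver'. The gap is right after 'deliver'.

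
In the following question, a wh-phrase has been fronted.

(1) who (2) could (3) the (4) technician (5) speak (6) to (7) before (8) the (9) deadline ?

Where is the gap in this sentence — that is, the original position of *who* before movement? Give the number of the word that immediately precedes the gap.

Pre-movement form: The technician could speak to who before the deadline.
The filler 'who' is interpreted as the object of the preposition 'to'. Wh-movement fronts it, leaving a gap right after 'to':
Who could the technician speak to ___ before the deadline?
'to' is word 6.

6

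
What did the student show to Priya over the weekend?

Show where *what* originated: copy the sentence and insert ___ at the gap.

What did the student show ___ to Priya over the weekend?

In situ: The student did show what to Priya over the weekend.
'what' is the direct object of 'show'. The gap is right after 'show'.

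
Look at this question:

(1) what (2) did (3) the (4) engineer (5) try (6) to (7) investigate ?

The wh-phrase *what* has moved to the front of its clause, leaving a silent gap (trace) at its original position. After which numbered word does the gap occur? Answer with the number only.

7

In situ: The engineer did try to investigate what.
'what' is the direct object of 'investigate'. Fronting leaves a gap immediately after 'investigate':
What did the engineer try to investigate ___?
'investigate' is word 7.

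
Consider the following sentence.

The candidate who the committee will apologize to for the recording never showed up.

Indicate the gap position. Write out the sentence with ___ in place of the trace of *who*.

'who' functions as the object of the preposition 'to'. The gap is right after 'to'.

The candidate who the committee will apologize to ___ for the recording never showed up.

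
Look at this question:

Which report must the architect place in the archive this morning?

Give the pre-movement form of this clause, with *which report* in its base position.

The filler 'which report' is interpreted as the direct object of 'place'. Fronting leaves a gap immediately after 'place':
Which report must the architect place ___ in the archive this morning?

The architect must place which report in the archive this morning.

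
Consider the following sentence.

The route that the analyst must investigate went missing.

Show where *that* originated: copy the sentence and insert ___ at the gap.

The route that the analyst must investigate ___ went missing.

'that' functions as the direct object of 'investigate'. The gap is right after 'investigate'.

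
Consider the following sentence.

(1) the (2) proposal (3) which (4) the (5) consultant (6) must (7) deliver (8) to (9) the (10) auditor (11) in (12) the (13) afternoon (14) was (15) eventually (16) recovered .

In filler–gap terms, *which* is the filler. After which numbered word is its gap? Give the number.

'which' functions as the direct object of 'deliver'. Wh-movement fronts it, leaving a gap right after 'deliver':
The proposal which the consultant must deliver ___ to the auditor in the afternoon was eventually recovered.
'deliver' is word 7.

7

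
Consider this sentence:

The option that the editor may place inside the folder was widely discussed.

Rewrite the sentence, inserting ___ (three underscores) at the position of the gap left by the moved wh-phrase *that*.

'that' functions as the direct object of 'place'. The gap is right after 'place'.

The option that the editor may place ___ inside the folder was widely discussed.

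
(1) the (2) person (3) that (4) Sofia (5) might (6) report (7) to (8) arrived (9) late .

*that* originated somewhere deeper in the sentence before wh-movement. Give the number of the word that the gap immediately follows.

'that' is the object of the preposition 'to'. It moves to the left edge, and the trace sits right after 'to':
The person that Sofia might report to ___ arrived late.
'to' is word 7.

7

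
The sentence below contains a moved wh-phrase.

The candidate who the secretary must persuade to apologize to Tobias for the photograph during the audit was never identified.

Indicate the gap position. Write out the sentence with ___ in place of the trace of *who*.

The candidate who the secretary must persuade ___ to apologize to Tobias for the photograph during the audit was never identified.

The filler 'who' is interpreted as the direct object of 'persuade'. The gap is right after 'persuade'.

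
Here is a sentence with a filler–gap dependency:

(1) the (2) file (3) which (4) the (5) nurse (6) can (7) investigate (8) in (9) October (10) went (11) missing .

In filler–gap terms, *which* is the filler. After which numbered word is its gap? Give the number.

'which' is the direct object of 'investigate'. Wh-movement fronts it, leaving a gap right after 'investigate':
The file which the nurse can investigate ___ in October went missing.
'investigate' is word 7.

7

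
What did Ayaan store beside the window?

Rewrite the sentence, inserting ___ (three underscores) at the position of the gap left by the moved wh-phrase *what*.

What did Ayaan store ___ beside the window?

In situ: Ayaan did store what beside the window.
'what' functions as the direct object of 'store'. The gap is right after 'store'.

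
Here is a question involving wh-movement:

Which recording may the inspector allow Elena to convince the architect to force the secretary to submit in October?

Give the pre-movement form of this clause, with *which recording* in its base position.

'which recording' functions as the direct object of 'submit'. Fronting leaves a gap immediately after 'submit':
Which recording may the inspector allow Elena to convince the architect to force the secretary to submit ___ in October?

The inspector may allow Elena to convince the architect to force the secretary to submit which recording in October.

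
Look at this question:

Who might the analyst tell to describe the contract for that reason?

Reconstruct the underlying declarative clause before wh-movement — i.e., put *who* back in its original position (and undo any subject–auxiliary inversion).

The analyst might tell who to describe the contract for that reason.

'who' is the direct object of 'tell'. Fronting leaves a gap immediately after 'tell':
Who might the analyst tell ___ to describe the contract for that reason?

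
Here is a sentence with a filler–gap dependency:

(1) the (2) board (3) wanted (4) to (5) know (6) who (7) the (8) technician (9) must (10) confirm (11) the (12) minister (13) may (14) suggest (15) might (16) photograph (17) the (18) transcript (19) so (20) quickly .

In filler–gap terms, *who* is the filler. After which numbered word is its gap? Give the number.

14

Underlying clause: The technician must confirm the minister may suggest who might photograph the transcript so quickly.
'who' functions as the subject of the clause embedded under 'suggest'. Fronting leaves a gap immediately after 'suggest':
The board wanted to know who the technician must confirm the minister may suggest ___ might photograph the transcript so quickly.
'suggest' is word 14.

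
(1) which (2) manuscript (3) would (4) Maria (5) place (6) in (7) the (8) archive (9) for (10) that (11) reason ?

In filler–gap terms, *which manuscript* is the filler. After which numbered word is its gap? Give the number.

5

In situ: Maria would place which manuscript in the archive for that reason.
The filler 'which manuscript' is interpreted as the direct object of 'place'. It moves to the left edge, and the trace sits right after 'place':
Which manuscript would Maria place ___ in the archive for that reason?
'place' is word 5.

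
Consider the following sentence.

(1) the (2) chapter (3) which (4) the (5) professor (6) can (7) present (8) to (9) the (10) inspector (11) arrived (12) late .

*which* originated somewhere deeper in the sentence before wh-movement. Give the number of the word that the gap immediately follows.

'which' is the direct object of 'present'. Wh-movement fronts it, leaving a gap right after 'present':
The chapter which the professor can present ___ to the inspector arrived late.
'present' is word 7.

7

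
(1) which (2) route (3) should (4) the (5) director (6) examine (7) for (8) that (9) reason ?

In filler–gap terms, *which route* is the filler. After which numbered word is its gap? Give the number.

In situ: The director should examine which route for that reason.
The filler 'which route' is interpreted as the direct object of 'examine'. Wh-movement fronts it, leaving a gap right after 'examine':
Which route should the director examine ___ for that reason?
'examine' is word 6.

6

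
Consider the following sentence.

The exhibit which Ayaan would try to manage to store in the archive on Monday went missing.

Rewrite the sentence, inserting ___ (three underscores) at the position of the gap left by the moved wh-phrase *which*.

The exhibit which Ayaan would try to manage to store ___ in the archive on Monday went missing.

'which' functions as the direct object of 'store'. The gap is right after 'store'.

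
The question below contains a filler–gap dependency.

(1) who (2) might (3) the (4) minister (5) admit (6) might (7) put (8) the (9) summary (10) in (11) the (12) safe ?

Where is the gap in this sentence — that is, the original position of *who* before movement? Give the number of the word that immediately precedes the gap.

In situ: The minister might admit who might put the summary in the safe.
The filler 'who' is interpreted as the subject of the clause embedded under 'admit'. Fronting leaves a gap immediately after 'admit':
Who might the minister admit ___ might put the summary in the safe?
'admit' is word 5.

5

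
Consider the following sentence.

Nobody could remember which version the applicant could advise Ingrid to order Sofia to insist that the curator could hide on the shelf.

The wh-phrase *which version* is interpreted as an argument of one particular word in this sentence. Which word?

Before movement: The applicant could advise Ingrid to order Sofia to insist that the curator could hide which version on the shelf.
The filler 'which version' is interpreted as the direct object of 'hide'. Fronting leaves a gap immediately after 'hide':
Nobody could remember which version the applicant could advise Ingrid to order Sofia to insist that the curator could hide ___ on the shelf.

hide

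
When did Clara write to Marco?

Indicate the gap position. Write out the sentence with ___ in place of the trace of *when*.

Underlying clause: Clara did write to Marco when.
'when' functions as the temporal adjunct. The gap is right after 'Marco'.

When did Clara write to Marco ___?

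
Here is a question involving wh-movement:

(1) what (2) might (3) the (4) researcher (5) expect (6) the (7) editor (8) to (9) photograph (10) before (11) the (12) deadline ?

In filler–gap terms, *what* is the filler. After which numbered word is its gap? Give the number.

9

Underlying clause: The researcher might expect the editor to photograph what before the deadline.
'what' is the direct object of 'photograph'. Fronting leaves a gap immediately after 'photograph':
What might the researcher expect the editor to photograph ___ before the deadline?
'photograph' is word 9.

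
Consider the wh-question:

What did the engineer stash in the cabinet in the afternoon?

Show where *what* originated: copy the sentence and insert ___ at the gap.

What did the engineer stash ___ in the cabinet in the afternoon?

Underlying clause: The engineer did stash what in the cabinet in the afternoon.
The filler 'what' is interpreted as the direct object of 'stash'. The gap is right after 'stash'.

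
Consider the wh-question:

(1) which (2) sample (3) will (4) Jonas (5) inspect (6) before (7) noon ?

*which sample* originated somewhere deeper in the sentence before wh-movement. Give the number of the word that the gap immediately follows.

Before movement: Jonas will inspect which sample before noon.
The filler 'which sample' is interpreted as the direct object of 'inspect'. It moves to the left edge, and the trace sits right after 'inspect':
Which sample will Jonas inspect ___ before noon?
'inspect' is word 5.

5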